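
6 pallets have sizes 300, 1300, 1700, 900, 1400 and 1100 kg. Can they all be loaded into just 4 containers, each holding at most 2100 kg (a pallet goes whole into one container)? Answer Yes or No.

Yes

A valid assignment using 4 containers:
  container 1: 1700 + 300 = 2000
  container 2: 1400 = 1400
  container 3: 1300 = 1300
  container 4: 1100 + 900 = 2000
Every load is within 2100 kg, so 4 containers suffice.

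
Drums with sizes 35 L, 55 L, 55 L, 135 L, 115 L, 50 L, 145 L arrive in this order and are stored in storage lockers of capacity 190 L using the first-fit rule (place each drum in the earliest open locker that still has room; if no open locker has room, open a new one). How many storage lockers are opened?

  35 → locker 1 (new)  [load 35/190]
  55 → locker 1  [load 90/190]
  55 → locker 1  [load 145/190]
  135 → locker 2 (new)  [load 135/190]
  115 → locker 3 (new)  [load 115/190]
  50 → locker 2  [load 185/190]
  145 → locker 4 (new)  [load 145/190]
4 storage lockers opened.

4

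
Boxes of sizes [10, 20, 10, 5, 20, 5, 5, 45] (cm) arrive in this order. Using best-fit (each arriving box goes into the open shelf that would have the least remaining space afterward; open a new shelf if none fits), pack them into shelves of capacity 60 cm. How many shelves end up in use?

3

  10 → shelf 1 (new)  [load 10/60]
  20 → shelf 1  [load 30/60]
  10 → shelf 1  [load 40/60]
  5 → shelf 1  [load 45/60]
  20 → shelf 2 (new)  [load 20/60]
  5 → shelf 1  [load 50/60]
  5 → shelf 1  [load 55/60]
  45 → shelf 3 (new)  [load 45/60]
3 shelves opened.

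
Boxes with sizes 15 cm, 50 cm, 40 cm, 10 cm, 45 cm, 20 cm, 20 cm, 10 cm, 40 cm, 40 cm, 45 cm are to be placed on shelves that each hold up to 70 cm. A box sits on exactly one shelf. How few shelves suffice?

Total = 50 + 45 + 45 + 40 + 40 + 40 + 20 + 20 + 15 + 10 + 10 = 335 cm.
Lower bound: ⌈335/70⌉ = 5 shelves.
Also, 6 boxes each exceed 35 cm, and no two of those can share a shelf, so at least 6 shelves are needed.
A packing using 6 shelves:
  shelf 1: 50 + 20 = 70
  shelf 2: 45 + 20 = 65
  shelf 3: 45 + 15 + 10 = 70
  shelf 4: 40 + 10 = 50
  shelf 5: 40 = 40
  shelf 6: 40 = 40
This matches the lower bound, so 6 is optimal.

6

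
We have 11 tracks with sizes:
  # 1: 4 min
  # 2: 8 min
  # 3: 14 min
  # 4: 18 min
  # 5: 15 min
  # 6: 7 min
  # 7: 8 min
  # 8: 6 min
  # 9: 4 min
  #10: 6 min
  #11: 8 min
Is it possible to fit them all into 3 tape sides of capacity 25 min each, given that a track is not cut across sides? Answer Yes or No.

Total = 98 min; ⌈98/25⌉ = 4.
At least 4 tape sides are required, but only 3 are allowed.

No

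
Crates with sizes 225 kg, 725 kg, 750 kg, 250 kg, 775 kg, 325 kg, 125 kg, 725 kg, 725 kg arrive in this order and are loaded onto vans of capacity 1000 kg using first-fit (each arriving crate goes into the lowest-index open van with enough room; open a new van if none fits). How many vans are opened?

6

  225 → van 1 (new)  [load 225/1000]
  725 → van 1  [load 950/1000]
  750 → van 2 (new)  [load 750/1000]
  250 → van 2  [load 1000/1000]
  775 → van 3 (new)  [load 775/1000]
  325 → van 4 (new)  [load 325/1000]
  125 → van 3  [load 900/1000]
  725 → van 5 (new)  [load 725/1000]
  725 → van 6 (new)  [load 725/1000]
6 vans opened.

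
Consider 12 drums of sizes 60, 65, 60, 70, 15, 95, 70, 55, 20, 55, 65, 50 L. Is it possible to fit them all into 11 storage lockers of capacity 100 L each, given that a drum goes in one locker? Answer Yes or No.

Yes

A valid assignment using 10 storage lockers:
  locker 1: 95 = 95
  locker 2: 70 + 20 = 90
  locker 3: 70 + 15 = 85
  locker 4: 65 = 65
  locker 5: 65 = 65
  locker 6: 60 = 60
  locker 7: 60 = 60
  locker 8: 55 = 55
  locker 9: 55 = 55
  locker 10: 50 = 50
That uses only 10 ≤ 11, so 11 storage lockers are enough.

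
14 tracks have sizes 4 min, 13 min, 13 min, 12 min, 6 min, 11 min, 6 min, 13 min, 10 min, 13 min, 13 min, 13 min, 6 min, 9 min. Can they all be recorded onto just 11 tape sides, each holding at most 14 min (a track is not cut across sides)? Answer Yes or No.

Total = 142 min; ⌈142/14⌉ = 11.
The bound of 11 does not rule out 11, but exhaustive search shows no assignment into 11 tape sides of capacity 14 min exists — the minimum is 12.

No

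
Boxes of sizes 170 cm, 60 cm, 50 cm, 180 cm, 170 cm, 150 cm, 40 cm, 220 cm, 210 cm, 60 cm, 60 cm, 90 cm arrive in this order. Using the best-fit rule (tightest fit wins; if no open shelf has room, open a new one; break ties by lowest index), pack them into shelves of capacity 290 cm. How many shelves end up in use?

6

  170 → shelf 1 (new)  [load 170/290]
  60 → shelf 1  [load 230/290]
  50 → shelf 1  [load 280/290]
  180 → shelf 2 (new)  [load 180/290]
  170 → shelf 3 (new)  [load 170/290]
  150 → shelf 4 (new)  [load 150/290]
  40 → shelf 2  [load 220/290]
  220 → shelf 5 (new)  [load 220/290]
  210 → shelf 6 (new)  [load 210/290]
  60 → shelf 2  [load 280/290]
  60 → shelf 5  [load 280/290]
  90 → shelf 3  [load 260/290]
6 shelves opened.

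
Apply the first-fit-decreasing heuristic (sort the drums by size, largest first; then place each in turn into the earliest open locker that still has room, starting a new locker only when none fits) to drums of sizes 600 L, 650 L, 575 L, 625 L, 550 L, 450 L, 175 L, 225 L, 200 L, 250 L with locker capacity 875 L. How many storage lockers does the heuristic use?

6

Sorted descending: 650, 625, 600, 575, 550, 450, 250, 225, 200, 175.
  650 → locker 1 (new)  [load 650/875]
  625 → locker 2 (new)  [load 625/875]
  600 → locker 3 (new)  [load 600/875]
  575 → locker 4 (new)  [load 575/875]
  550 → locker 5 (new)  [load 550/875]
  450 → locker 6 (new)  [load 450/875]
  250 → locker 2  [load 875/875]
  225 → locker 1  [load 875/875]
  200 → locker 3  [load 800/875]
  175 → locker 4  [load 750/875]
6 storage lockers opened.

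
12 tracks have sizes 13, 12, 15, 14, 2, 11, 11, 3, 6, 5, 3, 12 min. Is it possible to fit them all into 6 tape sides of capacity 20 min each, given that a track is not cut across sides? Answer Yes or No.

No

Total = 107 min; ⌈107/20⌉ = 6.
7 tracks each exceed half the capacity and cannot share a side, forcing at least 7 tape sides.
At least 7 tape sides are required, but only 6 are allowed.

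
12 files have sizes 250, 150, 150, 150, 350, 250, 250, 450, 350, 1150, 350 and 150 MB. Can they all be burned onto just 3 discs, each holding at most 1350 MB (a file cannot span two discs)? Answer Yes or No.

Yes

A valid assignment using 3 discs:
  disc 1: 1150 + 150 = 1300
  disc 2: 450 + 350 + 250 + 150 + 150 = 1350
  disc 3: 350 + 350 + 250 + 250 + 150 = 1350
Every load is within 1350 MB, so 3 discs suffice.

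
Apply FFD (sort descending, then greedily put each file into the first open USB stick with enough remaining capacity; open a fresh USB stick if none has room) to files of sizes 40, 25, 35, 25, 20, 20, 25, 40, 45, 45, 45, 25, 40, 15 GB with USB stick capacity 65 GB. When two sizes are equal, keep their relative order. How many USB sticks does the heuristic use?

Sorted descending: 45, 45, 45, 40, 40, 40, 35, 25, 25, 25, 25, 20, 20, 15.
  45 → USB stick 1 (new)  [load 45/65]
  45 → USB stick 2 (new)  [load 45/65]
  45 → USB stick 3 (new)  [load 45/65]
  40 → USB stick 4 (new)  [load 40/65]
  40 → USB stick 5 (new)  [load 40/65]
  40 → USB stick 6 (new)  [load 40/65]
  35 → USB stick 7 (new)  [load 35/65]
  25 → USB stick 4  [load 65/65]
  25 → USB stick 5  [load 65/65]
  25 → USB stick 6  [load 65/65]
  25 → USB stick 7  [load 60/65]
  20 → USB stick 1  [load 65/65]
  20 → USB stick 2  [load 65/65]
  15 → USB stick 3  [load 60/65]
7 USB sticks opened.

7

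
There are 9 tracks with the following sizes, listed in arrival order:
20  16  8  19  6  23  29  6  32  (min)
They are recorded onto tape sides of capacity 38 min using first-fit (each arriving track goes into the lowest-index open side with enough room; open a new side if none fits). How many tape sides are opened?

5

  20 → side 1 (new)  [load 20/38]
  16 → side 1  [load 36/38]
  8 → side 2 (new)  [load 8/38]
  19 → side 2  [load 27/38]
  6 → side 2  [load 33/38]
  23 → side 3 (new)  [load 23/38]
  29 → side 4 (new)  [load 29/38]
  6 → side 3  [load 29/38]
  32 → side 5 (new)  [load 32/38]
5 tape sides opened.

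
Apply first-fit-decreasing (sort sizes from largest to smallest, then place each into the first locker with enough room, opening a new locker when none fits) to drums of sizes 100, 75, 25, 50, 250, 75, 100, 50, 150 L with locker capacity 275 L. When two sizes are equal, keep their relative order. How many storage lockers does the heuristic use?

Sorted descending: 250, 150, 100, 100, 75, 75, 50, 50, 25.
  250 → locker 1 (new)  [load 250/275]
  150 → locker 2 (new)  [load 150/275]
  100 → locker 2  [load 250/275]
  100 → locker 3 (new)  [load 100/275]
  75 → locker 3  [load 175/275]
  75 → locker 3  [load 250/275]
  50 → locker 4 (new)  [load 50/275]
  50 → locker 4  [load 100/275]
  25 → locker 1  [load 275/275]
4 storage lockers opened.

4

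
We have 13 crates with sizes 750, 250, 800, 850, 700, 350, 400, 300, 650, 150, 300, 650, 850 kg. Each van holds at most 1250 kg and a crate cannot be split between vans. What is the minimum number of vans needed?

Total = 850 + 850 + 800 + 750 + 700 + 650 + 650 + 400 + 350 + 300 + 300 + 250 + 150 = 7000 kg.
Lower bound: ⌈7000/1250⌉ = 6 vans.
Also, 7 crates each exceed 625 kg, and no two of those can share a van, so at least 7 vans are needed.
A packing using 7 vans:
  van 1: 850 + 400 = 1250
  van 2: 850 + 350 = 1200
  van 3: 800 + 300 + 150 = 1250
  van 4: 750 + 300 = 1050
  van 5: 700 + 250 = 950
  van 6: 650 = 650
  van 7: 650 = 650
This matches the lower bound, so 7 is optimal.

7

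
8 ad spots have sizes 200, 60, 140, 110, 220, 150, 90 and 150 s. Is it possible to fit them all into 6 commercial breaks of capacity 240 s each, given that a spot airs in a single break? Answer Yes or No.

A valid assignment using 6 commercial breaks:
  break 1: 220 = 220
  break 2: 200 = 200
  break 3: 150 + 90 = 240
  break 4: 150 + 60 = 210
  break 5: 140 = 140
  break 6: 110 = 110
Every load is within 240 s, so 6 commercial breaks suffice.

Yes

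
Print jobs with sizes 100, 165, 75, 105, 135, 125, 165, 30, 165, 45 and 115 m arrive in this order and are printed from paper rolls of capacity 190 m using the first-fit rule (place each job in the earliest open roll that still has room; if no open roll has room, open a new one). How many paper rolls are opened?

  100 → roll 1 (new)  [load 100/190]
  165 → roll 2 (new)  [load 165/190]
  75 → roll 1  [load 175/190]
  105 → roll 3 (new)  [load 105/190]
  135 → roll 4 (new)  [load 135/190]
  125 → roll 5 (new)  [load 125/190]
  165 → roll 6 (new)  [load 165/190]
  30 → roll 3  [load 135/190]
  165 → roll 7 (new)  [load 165/190]
  45 → roll 3  [load 180/190]
  115 → roll 8 (new)  [load 115/190]
8 paper rolls opened.

8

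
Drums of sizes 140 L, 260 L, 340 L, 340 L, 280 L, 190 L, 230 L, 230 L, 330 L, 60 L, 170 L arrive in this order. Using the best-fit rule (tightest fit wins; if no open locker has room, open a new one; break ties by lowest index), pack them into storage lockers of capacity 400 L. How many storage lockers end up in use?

8

  140 → locker 1 (new)  [load 140/400]
  260 → locker 1  [load 400/400]
  340 → locker 2 (new)  [load 340/400]
  340 → locker 3 (new)  [load 340/400]
  280 → locker 4 (new)  [load 280/400]
  190 → locker 5 (new)  [load 190/400]
  230 → locker 6 (new)  [load 230/400]
  230 → locker 7 (new)  [load 230/400]
  330 → locker 8 (new)  [load 330/400]
  60 → locker 2  [load 400/400]
  170 → locker 6  [load 400/400]
8 storage lockers opened.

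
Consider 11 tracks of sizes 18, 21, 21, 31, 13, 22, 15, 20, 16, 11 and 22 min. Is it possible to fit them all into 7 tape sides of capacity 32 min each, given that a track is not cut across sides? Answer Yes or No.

No

Total = 210 min; ⌈210/32⌉ = 7.
The bound of 7 does not rule out 7, but exhaustive search shows no assignment into 7 tape sides of capacity 32 min exists — the minimum is 8.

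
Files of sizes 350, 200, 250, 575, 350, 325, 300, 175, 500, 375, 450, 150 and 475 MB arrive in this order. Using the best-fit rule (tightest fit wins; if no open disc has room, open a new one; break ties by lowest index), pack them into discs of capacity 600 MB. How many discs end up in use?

  350 → disc 1 (new)  [load 350/600]
  200 → disc 1  [load 550/600]
  250 → disc 2 (new)  [load 250/600]
  575 → disc 3 (new)  [load 575/600]
  350 → disc 2  [load 600/600]
  325 → disc 4 (new)  [load 325/600]
  300 → disc 5 (new)  [load 300/600]
  175 → disc 4  [load 500/600]
  500 → disc 6 (new)  [load 500/600]
  375 → disc 7 (new)  [load 375/600]
  450 → disc 8 (new)  [load 450/600]
  150 → disc 8  [load 600/600]
  475 → disc 9 (new)  [load 475/600]
9 discs opened.

9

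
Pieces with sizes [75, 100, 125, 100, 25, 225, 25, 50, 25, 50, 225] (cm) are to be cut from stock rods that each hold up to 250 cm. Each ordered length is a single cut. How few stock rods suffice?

5

Total = 225 + 225 + 125 + 100 + 100 + 75 + 50 + 50 + 25 + 25 + 25 = 1025 cm.
Lower bound: ⌈1025/250⌉ = 5 stock rods.
A packing using 5 stock rods:
  stock rod 1: 225 + 25 = 250
  stock rod 2: 225 + 25 = 250
  stock rod 3: 125 + 100 + 25 = 250
  stock rod 4: 100 + 75 + 50 = 225
  stock rod 5: 50 = 50
This matches the lower bound, so 5 is optimal.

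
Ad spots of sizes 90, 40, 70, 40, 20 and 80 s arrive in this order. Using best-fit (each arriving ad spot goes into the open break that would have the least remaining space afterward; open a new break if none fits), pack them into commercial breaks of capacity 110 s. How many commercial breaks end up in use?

4

  90 → break 1 (new)  [load 90/110]
  40 → break 2 (new)  [load 40/110]
  70 → break 2  [load 110/110]
  40 → break 3 (new)  [load 40/110]
  20 → break 1  [load 110/110]
  80 → break 4 (new)  [load 80/110]
4 commercial breaks opened.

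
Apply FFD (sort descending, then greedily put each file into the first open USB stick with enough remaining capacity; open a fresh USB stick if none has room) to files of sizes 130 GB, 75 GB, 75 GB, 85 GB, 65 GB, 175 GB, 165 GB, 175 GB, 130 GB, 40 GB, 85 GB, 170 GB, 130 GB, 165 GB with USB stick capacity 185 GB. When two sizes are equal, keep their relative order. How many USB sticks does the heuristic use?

Sorted descending: 175, 175, 170, 165, 165, 130, 130, 130, 85, 85, 75, 75, 65, 40.
  175 → USB stick 1 (new)  [load 175/185]
  175 → USB stick 2 (new)  [load 175/185]
  170 → USB stick 3 (new)  [load 170/185]
  165 → USB stick 4 (new)  [load 165/185]
  165 → USB stick 5 (new)  [load 165/185]
  130 → USB stick 6 (new)  [load 130/185]
  130 → USB stick 7 (new)  [load 130/185]
  130 → USB stick 8 (new)  [load 130/185]
  85 → USB stick 9 (new)  [load 85/185]
  85 → USB stick 9  [load 170/185]
  75 → USB stick 10 (new)  [load 75/185]
  75 → USB stick 10  [load 150/185]
  65 → USB stick 11 (new)  [load 65/185]
  40 → USB stick 6  [load 170/185]
11 USB sticks opened.

11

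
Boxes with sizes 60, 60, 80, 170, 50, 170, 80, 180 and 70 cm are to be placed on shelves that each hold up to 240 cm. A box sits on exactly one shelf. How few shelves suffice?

Total = 180 + 170 + 170 + 80 + 80 + 70 + 60 + 60 + 50 = 920 cm.
Lower bound: ⌈920/240⌉ = 4 shelves.
A packing using 4 shelves:
  shelf 1: 180 + 60 = 240
  shelf 2: 170 + 70 = 240
  shelf 3: 170 + 60 = 230
  shelf 4: 80 + 80 + 50 = 210
This matches the lower bound, so 4 is optimal.

4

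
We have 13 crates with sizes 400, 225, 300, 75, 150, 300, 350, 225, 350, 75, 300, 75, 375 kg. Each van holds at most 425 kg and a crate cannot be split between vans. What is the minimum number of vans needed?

Total = 400 + 375 + 350 + 350 + 300 + 300 + 300 + 225 + 225 + 150 + 75 + 75 + 75 = 3200 kg.
Lower bound: ⌈3200/425⌉ = 8 vans.
Also, 9 crates each exceed 425/2 kg, and no two of those can share a van, so at least 9 vans are needed.
A packing using 9 vans:
  van 1: 400 = 400
  van 2: 375 = 375
  van 3: 350 + 75 = 425
  van 4: 350 + 75 = 425
  van 5: 300 + 75 = 375
  van 6: 300 = 300
  van 7: 300 = 300
  van 8: 225 + 150 = 375
  van 9: 225 = 225
This matches the lower bound, so 9 is optimal.

9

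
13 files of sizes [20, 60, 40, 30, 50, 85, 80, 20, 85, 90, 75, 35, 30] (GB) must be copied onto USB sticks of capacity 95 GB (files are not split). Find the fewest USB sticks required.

Total = 90 + 85 + 85 + 80 + 75 + 60 + 50 + 40 + 35 + 30 + 30 + 20 + 20 = 700 GB.
Lower bound: ⌈700/95⌉ = 8 USB sticks.
A packing using 8 USB sticks:
  USB stick 1: 90 = 90
  USB stick 2: 85 = 85
  USB stick 3: 85 = 85
  USB stick 4: 80 = 80
  USB stick 5: 75 + 20 = 95
  USB stick 6: 60 + 35 = 95
  USB stick 7: 50 + 40 = 90
  USB stick 8: 30 + 30 + 20 = 80
This matches the lower bound, so 8 is optimal.

8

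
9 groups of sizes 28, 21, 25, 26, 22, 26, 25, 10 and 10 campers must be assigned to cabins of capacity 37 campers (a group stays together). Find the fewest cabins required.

7

Total = 28 + 26 + 26 + 25 + 25 + 22 + 21 + 10 + 10 = 193 campers.
Lower bound: ⌈193/37⌉ = 6 cabins.
Also, 7 groups each exceed 37/2 campers, and no two of those can share a cabin, so at least 7 cabins are needed.
A packing using 7 cabins:
  cabin 1: 28 = 28
  cabin 2: 26 + 10 = 36
  cabin 3: 26 + 10 = 36
  cabin 4: 25 = 25
  cabin 5: 25 = 25
  cabin 6: 22 = 22
  cabin 7: 21 = 21
This matches the lower bound, so 7 is optimal.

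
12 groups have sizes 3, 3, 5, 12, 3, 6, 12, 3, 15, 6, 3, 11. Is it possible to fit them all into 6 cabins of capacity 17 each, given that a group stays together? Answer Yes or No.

Yes

A valid assignment using 6 cabins:
  cabin 1: 15 = 15
  cabin 2: 12 + 5 = 17
  cabin 3: 12 + 3 = 15
  cabin 4: 11 + 6 = 17
  cabin 5: 6 + 3 + 3 + 3 = 15
  cabin 6: 3 = 3
Every load is within 17, so 6 cabins suffice.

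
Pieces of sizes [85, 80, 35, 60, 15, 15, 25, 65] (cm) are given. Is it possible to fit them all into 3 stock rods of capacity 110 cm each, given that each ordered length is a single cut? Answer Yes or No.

Total = 380 cm; ⌈380/110⌉ = 4.
At least 4 stock rods are required, but only 3 are allowed.

No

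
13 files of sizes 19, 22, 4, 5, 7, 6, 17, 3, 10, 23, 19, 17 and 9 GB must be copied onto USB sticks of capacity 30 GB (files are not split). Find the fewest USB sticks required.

6

Total = 23 + 22 + 19 + 19 + 17 + 17 + 10 + 9 + 7 + 6 + 5 + 4 + 3 = 161 GB.
Lower bound: ⌈161/30⌉ = 6 USB sticks.
A packing using 6 USB sticks:
  USB stick 1: 23 + 7 = 30
  USB stick 2: 22 + 6 = 28
  USB stick 3: 19 + 10 = 29
  USB stick 4: 19 + 9 = 28
  USB stick 5: 17 + 5 + 4 + 3 = 29
  USB stick 6: 17 = 17
This matches the lower bound, so 6 is optimal.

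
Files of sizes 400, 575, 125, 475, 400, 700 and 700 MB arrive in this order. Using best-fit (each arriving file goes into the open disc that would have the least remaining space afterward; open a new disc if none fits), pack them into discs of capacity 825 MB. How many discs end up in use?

  400 → disc 1 (new)  [load 400/825]
  575 → disc 2 (new)  [load 575/825]
  125 → disc 2  [load 700/825]
  475 → disc 3 (new)  [load 475/825]
  400 → disc 1  [load 800/825]
  700 → disc 4 (new)  [load 700/825]
  700 → disc 5 (new)  [load 700/825]
5 discs opened.

5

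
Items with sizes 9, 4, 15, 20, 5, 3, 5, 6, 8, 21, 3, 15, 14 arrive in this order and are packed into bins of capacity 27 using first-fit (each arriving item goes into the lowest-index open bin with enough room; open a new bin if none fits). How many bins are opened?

6

  9 → bin 1 (new)  [load 9/27]
  4 → bin 1  [load 13/27]
  15 → bin 2 (new)  [load 15/27]
  20 → bin 3 (new)  [load 20/27]
  5 → bin 1  [load 18/27]
  3 → bin 1  [load 21/27]
  5 → bin 1  [load 26/27]
  6 → bin 2  [load 21/27]
  8 → bin 4 (new)  [load 8/27]
  21 → bin 5 (new)  [load 21/27]
  3 → bin 2  [load 24/27]
  15 → bin 4  [load 23/27]
  14 → bin 6 (new)  [load 14/27]
6 bins opened.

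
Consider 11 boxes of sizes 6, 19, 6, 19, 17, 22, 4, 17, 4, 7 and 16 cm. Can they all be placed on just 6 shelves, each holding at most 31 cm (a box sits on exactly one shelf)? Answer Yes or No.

Yes

A valid assignment using 6 shelves:
  shelf 1: 22 + 7 = 29
  shelf 2: 19 + 6 + 6 = 31
  shelf 3: 19 + 4 + 4 = 27
  shelf 4: 17 = 17
  shelf 5: 17 = 17
  shelf 6: 16 = 16
Every load is within 31 cm, so 6 shelves suffice.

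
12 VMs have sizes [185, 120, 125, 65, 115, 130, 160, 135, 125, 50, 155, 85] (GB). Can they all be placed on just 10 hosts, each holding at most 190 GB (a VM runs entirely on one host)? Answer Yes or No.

A valid assignment using 10 hosts:
  host 1: 185 = 185
  host 2: 160 = 160
  host 3: 155 = 155
  host 4: 135 + 50 = 185
  host 5: 130 = 130
  host 6: 125 + 65 = 190
  host 7: 125 = 125
  host 8: 120 = 120
  host 9: 115 = 115
  host 10: 85 = 85
Every load is within 190 GB, so 10 hosts suffice.

Yes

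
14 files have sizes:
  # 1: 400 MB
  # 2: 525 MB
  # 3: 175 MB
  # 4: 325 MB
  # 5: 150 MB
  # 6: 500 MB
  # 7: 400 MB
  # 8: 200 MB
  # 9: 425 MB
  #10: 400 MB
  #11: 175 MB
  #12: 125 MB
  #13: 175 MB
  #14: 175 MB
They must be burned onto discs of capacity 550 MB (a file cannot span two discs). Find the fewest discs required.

9

Total = 525 + 500 + 425 + 400 + 400 + 400 + 325 + 200 + 175 + 175 + 175 + 175 + 150 + 125 = 4150 MB.
Lower bound: ⌈4150/550⌉ = 8 discs.
A packing using 9 discs:
  disc 1: 525 = 525
  disc 2: 500 = 500
  disc 3: 425 + 125 = 550
  disc 4: 400 + 150 = 550
  disc 5: 400 = 400
  disc 6: 400 = 400
  disc 7: 325 + 200 = 525
  disc 8: 175 + 175 + 175 = 525
  disc 9: 175 = 175
No arrangement into 8 discs stays within capacity, so 9 is optimal.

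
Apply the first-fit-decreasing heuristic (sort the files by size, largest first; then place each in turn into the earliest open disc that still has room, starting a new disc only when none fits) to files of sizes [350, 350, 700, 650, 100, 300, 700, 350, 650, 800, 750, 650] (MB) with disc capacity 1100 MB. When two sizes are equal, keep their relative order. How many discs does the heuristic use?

7

Sorted descending: 800, 750, 700, 700, 650, 650, 650, 350, 350, 350, 300, 100.
  800 → disc 1 (new)  [load 800/1100]
  750 → disc 2 (new)  [load 750/1100]
  700 → disc 3 (new)  [load 700/1100]
  700 → disc 4 (new)  [load 700/1100]
  650 → disc 5 (new)  [load 650/1100]
  650 → disc 6 (new)  [load 650/1100]
  650 → disc 7 (new)  [load 650/1100]
  350 → disc 2  [load 1100/1100]
  350 → disc 3  [load 1050/1100]
  350 → disc 4  [load 1050/1100]
  300 → disc 1  [load 1100/1100]
  100 → disc 5  [load 750/1100]
7 discs opened.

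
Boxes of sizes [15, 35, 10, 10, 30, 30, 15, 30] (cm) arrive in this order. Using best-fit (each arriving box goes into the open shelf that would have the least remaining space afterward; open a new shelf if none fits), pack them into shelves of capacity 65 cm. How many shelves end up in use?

  15 → shelf 1 (new)  [load 15/65]
  35 → shelf 1  [load 50/65]
  10 → shelf 1  [load 60/65]
  10 → shelf 2 (new)  [load 10/65]
  30 → shelf 2  [load 40/65]
  30 → shelf 3 (new)  [load 30/65]
  15 → shelf 2  [load 55/65]
  30 → shelf 3  [load 60/65]
3 shelves opened.

3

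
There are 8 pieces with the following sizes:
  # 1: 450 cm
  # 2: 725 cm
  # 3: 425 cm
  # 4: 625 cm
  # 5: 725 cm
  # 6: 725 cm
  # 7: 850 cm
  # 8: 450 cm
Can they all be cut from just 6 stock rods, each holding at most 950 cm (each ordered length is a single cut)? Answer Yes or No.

No

Total = 4975 cm; ⌈4975/950⌉ = 6.
The bound of 6 does not rule out 6, but exhaustive search shows no assignment into 6 stock rods of capacity 950 cm exists — the minimum is 7.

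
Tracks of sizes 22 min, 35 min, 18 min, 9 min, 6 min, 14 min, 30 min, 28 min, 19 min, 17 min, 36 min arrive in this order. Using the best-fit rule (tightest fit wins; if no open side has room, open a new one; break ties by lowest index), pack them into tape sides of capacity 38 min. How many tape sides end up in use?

7

  22 → side 1 (new)  [load 22/38]
  35 → side 2 (new)  [load 35/38]
  18 → side 3 (new)  [load 18/38]
  9 → side 1  [load 31/38]
  6 → side 1  [load 37/38]
  14 → side 3  [load 32/38]
  30 → side 4 (new)  [load 30/38]
  28 → side 5 (new)  [load 28/38]
  19 → side 6 (new)  [load 19/38]
  17 → side 6  [load 36/38]
  36 → side 7 (new)  [load 36/38]
7 tape sides opened.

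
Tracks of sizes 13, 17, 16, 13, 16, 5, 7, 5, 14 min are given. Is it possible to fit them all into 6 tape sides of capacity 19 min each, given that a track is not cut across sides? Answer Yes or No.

Total = 106 min; ⌈106/19⌉ = 6.
The bound of 6 does not rule out 6, but exhaustive search shows no assignment into 6 tape sides of capacity 19 min exists — the minimum is 7.

No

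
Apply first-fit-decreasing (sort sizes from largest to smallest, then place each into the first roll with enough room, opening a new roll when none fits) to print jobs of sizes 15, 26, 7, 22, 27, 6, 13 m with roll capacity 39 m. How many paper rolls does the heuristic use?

4

Sorted descending: 27, 26, 22, 15, 13, 7, 6.
  27 → roll 1 (new)  [load 27/39]
  26 → roll 2 (new)  [load 26/39]
  22 → roll 3 (new)  [load 22/39]
  15 → roll 3  [load 37/39]
  13 → roll 2  [load 39/39]
  7 → roll 1  [load 34/39]
  6 → roll 4 (new)  [load 6/39]
4 paper rolls opened.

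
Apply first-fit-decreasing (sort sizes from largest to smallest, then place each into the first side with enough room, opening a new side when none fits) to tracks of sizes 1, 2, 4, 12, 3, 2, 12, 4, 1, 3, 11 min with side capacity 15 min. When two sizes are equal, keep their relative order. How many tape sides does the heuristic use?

Sorted descending: 12, 12, 11, 4, 4, 3, 3, 2, 2, 1, 1.
  12 → side 1 (new)  [load 12/15]
  12 → side 2 (new)  [load 12/15]
  11 → side 3 (new)  [load 11/15]
  4 → side 3  [load 15/15]
  4 → side 4 (new)  [load 4/15]
  3 → side 1  [load 15/15]
  3 → side 2  [load 15/15]
  2 → side 4  [load 6/15]
  2 → side 4  [load 8/15]
  1 → side 4  [load 9/15]
  1 → side 4  [load 10/15]
4 tape sides opened.

4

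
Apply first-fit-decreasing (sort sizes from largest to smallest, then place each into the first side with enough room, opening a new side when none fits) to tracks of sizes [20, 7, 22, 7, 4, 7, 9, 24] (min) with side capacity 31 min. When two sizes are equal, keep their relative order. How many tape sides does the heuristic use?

Sorted descending: 24, 22, 20, 9, 7, 7, 7, 4.
  24 → side 1 (new)  [load 24/31]
  22 → side 2 (new)  [load 22/31]
  20 → side 3 (new)  [load 20/31]
  9 → side 2  [load 31/31]
  7 → side 1  [load 31/31]
  7 → side 3  [load 27/31]
  7 → side 4 (new)  [load 7/31]
  4 → side 3  [load 31/31]
4 tape sides opened.

4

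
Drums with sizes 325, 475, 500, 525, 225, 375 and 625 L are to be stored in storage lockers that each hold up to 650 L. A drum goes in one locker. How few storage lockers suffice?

6

Total = 625 + 525 + 500 + 475 + 375 + 325 + 225 = 3050 L.
Lower bound: ⌈3050/650⌉ = 5 storage lockers.
A packing using 6 storage lockers:
  locker 1: 625 = 625
  locker 2: 525 = 525
  locker 3: 500 = 500
  locker 4: 475 = 475
  locker 5: 375 + 225 = 600
  locker 6: 325 = 325
No arrangement into 5 storage lockers stays within capacity, so 6 is optimal.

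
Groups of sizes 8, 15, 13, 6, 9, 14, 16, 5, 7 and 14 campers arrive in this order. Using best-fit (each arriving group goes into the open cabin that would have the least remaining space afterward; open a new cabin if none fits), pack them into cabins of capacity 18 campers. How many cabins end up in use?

  8 → cabin 1 (new)  [load 8/18]
  15 → cabin 2 (new)  [load 15/18]
  13 → cabin 3 (new)  [load 13/18]
  6 → cabin 1  [load 14/18]
  9 → cabin 4 (new)  [load 9/18]
  14 → cabin 5 (new)  [load 14/18]
  16 → cabin 6 (new)  [load 16/18]
  5 → cabin 3  [load 18/18]
  7 → cabin 4  [load 16/18]
  14 → cabin 7 (new)  [load 14/18]
7 cabins opened.

7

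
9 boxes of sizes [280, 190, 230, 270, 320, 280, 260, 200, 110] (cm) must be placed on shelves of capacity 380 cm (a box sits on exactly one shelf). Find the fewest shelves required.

8

Total = 320 + 280 + 280 + 270 + 260 + 230 + 200 + 190 + 110 = 2140 cm.
Lower bound: ⌈2140/380⌉ = 6 shelves.
Also, 7 boxes each exceed 190 cm, and no two of those can share a shelf, so at least 7 shelves are needed.
A packing using 8 shelves:
  shelf 1: 320 = 320
  shelf 2: 280 = 280
  shelf 3: 280 = 280
  shelf 4: 270 + 110 = 380
  shelf 5: 260 = 260
  shelf 6: 230 = 230
  shelf 7: 200 = 200
  shelf 8: 190 = 190
No arrangement into 7 shelves stays within capacity, so 8 is optimal.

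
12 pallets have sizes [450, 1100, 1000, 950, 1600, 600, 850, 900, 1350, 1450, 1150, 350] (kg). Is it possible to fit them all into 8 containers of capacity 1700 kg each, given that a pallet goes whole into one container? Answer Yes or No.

Total = 11750 kg; ⌈11750/1700⌉ = 7.
8 pallets each exceed half the capacity and cannot share a container, forcing at least 8 containers.
The bound of 8 does not rule out 8, but exhaustive search shows no assignment into 8 containers of capacity 1700 kg exists — the minimum is 9.

No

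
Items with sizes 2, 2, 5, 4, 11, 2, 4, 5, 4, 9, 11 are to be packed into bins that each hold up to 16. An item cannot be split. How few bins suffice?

Total = 11 + 11 + 9 + 5 + 5 + 4 + 4 + 4 + 2 + 2 + 2 = 59.
Lower bound: ⌈59/16⌉ = 4 bins.
A packing using 4 bins:
  bin 1: 11 + 5 = 16
  bin 2: 11 + 5 = 16
  bin 3: 9 + 4 + 2 = 15
  bin 4: 4 + 4 + 2 + 2 = 12
This matches the lower bound, so 4 is optimal.

4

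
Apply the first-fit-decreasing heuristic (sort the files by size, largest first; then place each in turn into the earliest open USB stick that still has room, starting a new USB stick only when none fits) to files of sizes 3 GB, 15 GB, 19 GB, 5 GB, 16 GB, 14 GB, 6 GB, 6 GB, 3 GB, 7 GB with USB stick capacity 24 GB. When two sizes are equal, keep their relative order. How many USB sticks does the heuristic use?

4

Sorted descending: 19, 16, 15, 14, 7, 6, 6, 5, 3, 3.
  19 → USB stick 1 (new)  [load 19/24]
  16 → USB stick 2 (new)  [load 16/24]
  15 → USB stick 3 (new)  [load 15/24]
  14 → USB stick 4 (new)  [load 14/24]
  7 → USB stick 2  [load 23/24]
  6 → USB stick 3  [load 21/24]
  6 → USB stick 4  [load 20/24]
  5 → USB stick 1  [load 24/24]
  3 → USB stick 3  [load 24/24]
  3 → USB stick 4  [load 23/24]
4 USB sticks opened.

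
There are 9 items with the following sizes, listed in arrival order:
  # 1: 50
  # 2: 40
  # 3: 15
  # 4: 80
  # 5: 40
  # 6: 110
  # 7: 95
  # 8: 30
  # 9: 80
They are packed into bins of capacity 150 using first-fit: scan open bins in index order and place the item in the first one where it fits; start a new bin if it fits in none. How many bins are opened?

  50 → bin 1 (new)  [load 50/150]
  40 → bin 1  [load 90/150]
  15 → bin 1  [load 105/150]
  80 → bin 2 (new)  [load 80/150]
  40 → bin 1  [load 145/150]
  110 → bin 3 (new)  [load 110/150]
  95 → bin 4 (new)  [load 95/150]
  30 → bin 2  [load 110/150]
  80 → bin 5 (new)  [load 80/150]
5 bins opened.

5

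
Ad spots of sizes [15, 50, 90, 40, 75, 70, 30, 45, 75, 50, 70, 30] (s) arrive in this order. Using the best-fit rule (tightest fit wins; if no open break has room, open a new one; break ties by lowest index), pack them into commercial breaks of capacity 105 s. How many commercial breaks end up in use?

7

  15 → break 1 (new)  [load 15/105]
  50 → break 1  [load 65/105]
  90 → break 2 (new)  [load 90/105]
  40 → break 1  [load 105/105]
  75 → break 3 (new)  [load 75/105]
  70 → break 4 (new)  [load 70/105]
  30 → break 3  [load 105/105]
  45 → break 5 (new)  [load 45/105]
  75 → break 6 (new)  [load 75/105]
  50 → break 5  [load 95/105]
  70 → break 7 (new)  [load 70/105]
  30 → break 6  [load 105/105]
7 commercial breaks opened.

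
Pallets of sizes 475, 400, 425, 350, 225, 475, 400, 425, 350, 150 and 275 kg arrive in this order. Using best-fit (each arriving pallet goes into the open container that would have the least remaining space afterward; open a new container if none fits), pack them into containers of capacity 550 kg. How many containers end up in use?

  475 → container 1 (new)  [load 475/550]
  400 → container 2 (new)  [load 400/550]
  425 → container 3 (new)  [load 425/550]
  350 → container 4 (new)  [load 350/550]
  225 → container 5 (new)  [load 225/550]
  475 → container 6 (new)  [load 475/550]
  400 → container 7 (new)  [load 400/550]
  425 → container 8 (new)  [load 425/550]
  350 → container 9 (new)  [load 350/550]
  150 → container 2  [load 550/550]
  275 → container 5  [load 500/550]
9 containers opened.

9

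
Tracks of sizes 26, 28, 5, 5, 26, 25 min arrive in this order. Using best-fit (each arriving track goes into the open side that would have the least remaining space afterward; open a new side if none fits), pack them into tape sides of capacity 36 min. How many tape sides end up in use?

  26 → side 1 (new)  [load 26/36]
  28 → side 2 (new)  [load 28/36]
  5 → side 2  [load 33/36]
  5 → side 1  [load 31/36]
  26 → side 3 (new)  [load 26/36]
  25 → side 4 (new)  [load 25/36]
4 tape sides opened.

4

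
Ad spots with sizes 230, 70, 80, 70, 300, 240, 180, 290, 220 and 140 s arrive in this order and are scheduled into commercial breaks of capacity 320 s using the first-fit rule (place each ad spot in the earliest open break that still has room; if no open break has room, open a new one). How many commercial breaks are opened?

7

  230 → break 1 (new)  [load 230/320]
  70 → break 1  [load 300/320]
  80 → break 2 (new)  [load 80/320]
  70 → break 2  [load 150/320]
  300 → break 3 (new)  [load 300/320]
  240 → break 4 (new)  [load 240/320]
  180 → break 5 (new)  [load 180/320]
  290 → break 6 (new)  [load 290/320]
  220 → break 7 (new)  [load 220/320]
  140 → break 2  [load 290/320]
7 commercial breaks opened.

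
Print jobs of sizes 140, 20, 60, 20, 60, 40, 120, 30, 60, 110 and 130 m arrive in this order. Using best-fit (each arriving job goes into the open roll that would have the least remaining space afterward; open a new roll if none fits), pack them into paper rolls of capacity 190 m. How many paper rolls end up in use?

5

  140 → roll 1 (new)  [load 140/190]
  20 → roll 1  [load 160/190]
  60 → roll 2 (new)  [load 60/190]
  20 → roll 1  [load 180/190]
  60 → roll 2  [load 120/190]
  40 → roll 2  [load 160/190]
  120 → roll 3 (new)  [load 120/190]
  30 → roll 2  [load 190/190]
  60 → roll 3  [load 180/190]
  110 → roll 4 (new)  [load 110/190]
  130 → roll 5 (new)  [load 130/190]
5 paper rolls opened.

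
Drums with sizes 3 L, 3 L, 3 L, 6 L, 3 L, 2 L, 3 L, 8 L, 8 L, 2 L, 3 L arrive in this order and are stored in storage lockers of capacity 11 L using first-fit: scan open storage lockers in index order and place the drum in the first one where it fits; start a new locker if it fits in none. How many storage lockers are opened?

  3 → locker 1 (new)  [load 3/11]
  3 → locker 1  [load 6/11]
  3 → locker 1  [load 9/11]
  6 → locker 2 (new)  [load 6/11]
  3 → locker 2  [load 9/11]
  2 → locker 1  [load 11/11]
  3 → locker 3 (new)  [load 3/11]
  8 → locker 3  [load 11/11]
  8 → locker 4 (new)  [load 8/11]
  2 → locker 2  [load 11/11]
  3 → locker 4  [load 11/11]
4 storage lockers opened.

4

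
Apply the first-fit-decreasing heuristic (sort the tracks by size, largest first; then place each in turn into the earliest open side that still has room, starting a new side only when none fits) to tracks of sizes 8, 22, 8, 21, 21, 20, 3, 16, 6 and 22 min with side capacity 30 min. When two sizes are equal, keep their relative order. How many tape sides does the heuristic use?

Sorted descending: 22, 22, 21, 21, 20, 16, 8, 8, 6, 3.
  22 → side 1 (new)  [load 22/30]
  22 → side 2 (new)  [load 22/30]
  21 → side 3 (new)  [load 21/30]
  21 → side 4 (new)  [load 21/30]
  20 → side 5 (new)  [load 20/30]
  16 → side 6 (new)  [load 16/30]
  8 → side 1  [load 30/30]
  8 → side 2  [load 30/30]
  6 → side 3  [load 27/30]
  3 → side 3  [load 30/30]
6 tape sides opened.

6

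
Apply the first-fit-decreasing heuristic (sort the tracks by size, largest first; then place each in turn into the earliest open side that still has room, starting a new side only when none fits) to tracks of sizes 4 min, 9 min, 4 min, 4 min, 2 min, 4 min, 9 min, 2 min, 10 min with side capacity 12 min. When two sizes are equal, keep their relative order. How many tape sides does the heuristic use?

Sorted descending: 10, 9, 9, 4, 4, 4, 4, 2, 2.
  10 → side 1 (new)  [load 10/12]
  9 → side 2 (new)  [load 9/12]
  9 → side 3 (new)  [load 9/12]
  4 → side 4 (new)  [load 4/12]
  4 → side 4  [load 8/12]
  4 → side 4  [load 12/12]
  4 → side 5 (new)  [load 4/12]
  2 → side 1  [load 12/12]
  2 → side 2  [load 11/12]
5 tape sides opened.

5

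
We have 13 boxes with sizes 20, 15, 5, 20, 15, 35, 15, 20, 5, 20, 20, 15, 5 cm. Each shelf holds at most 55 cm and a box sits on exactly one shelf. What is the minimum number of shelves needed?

Total = 35 + 20 + 20 + 20 + 20 + 20 + 15 + 15 + 15 + 15 + 5 + 5 + 5 = 210 cm.
Lower bound: ⌈210/55⌉ = 4 shelves.
A packing using 4 shelves:
  shelf 1: 35 + 20 = 55
  shelf 2: 20 + 20 + 15 = 55
  shelf 3: 20 + 20 + 15 = 55
  shelf 4: 15 + 15 + 5 + 5 + 5 = 45
This matches the lower bound, so 4 is optimal.

4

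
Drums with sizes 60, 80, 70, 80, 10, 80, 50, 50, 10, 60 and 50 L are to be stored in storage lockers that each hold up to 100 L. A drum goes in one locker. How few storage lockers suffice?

Total = 80 + 80 + 80 + 70 + 60 + 60 + 50 + 50 + 50 + 10 + 10 = 600 L.
Lower bound: ⌈600/100⌉ = 6 storage lockers.
A packing using 8 storage lockers:
  locker 1: 80 + 10 + 10 = 100
  locker 2: 80 = 80
  locker 3: 80 = 80
  locker 4: 70 = 70
  locker 5: 60 = 60
  locker 6: 60 = 60
  locker 7: 50 + 50 = 100
  locker 8: 50 = 50
No arrangement into 7 storage lockers stays within capacity, so 8 is optimal.

8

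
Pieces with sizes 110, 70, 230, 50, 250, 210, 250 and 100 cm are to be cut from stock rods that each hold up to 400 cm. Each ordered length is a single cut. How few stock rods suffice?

4

Total = 250 + 250 + 230 + 210 + 110 + 100 + 70 + 50 = 1270 cm.
Lower bound: ⌈1270/400⌉ = 4 stock rods.
A packing using 4 stock rods:
  stock rod 1: 250 + 110 = 360
  stock rod 2: 250 + 100 + 50 = 400
  stock rod 3: 230 + 70 = 300
  stock rod 4: 210 = 210
This matches the lower bound, so 4 is optimal.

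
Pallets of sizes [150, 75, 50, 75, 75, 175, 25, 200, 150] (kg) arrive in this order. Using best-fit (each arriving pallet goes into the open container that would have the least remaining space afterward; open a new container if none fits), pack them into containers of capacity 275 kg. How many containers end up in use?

  150 → container 1 (new)  [load 150/275]
  75 → container 1  [load 225/275]
  50 → container 1  [load 275/275]
  75 → container 2 (new)  [load 75/275]
  75 → container 2  [load 150/275]
  175 → container 3 (new)  [load 175/275]
  25 → container 3  [load 200/275]
  200 → container 4 (new)  [load 200/275]
  150 → container 5 (new)  [load 150/275]
5 containers opened.

5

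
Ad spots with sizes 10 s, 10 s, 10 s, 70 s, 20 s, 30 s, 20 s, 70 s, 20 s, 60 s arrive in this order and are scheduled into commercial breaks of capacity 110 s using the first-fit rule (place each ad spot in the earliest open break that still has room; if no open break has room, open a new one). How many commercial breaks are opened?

  10 → break 1 (new)  [load 10/110]
  10 → break 1  [load 20/110]
  10 → break 1  [load 30/110]
  70 → break 1  [load 100/110]
  20 → break 2 (new)  [load 20/110]
  30 → break 2  [load 50/110]
  20 → break 2  [load 70/110]
  70 → break 3 (new)  [load 70/110]
  20 → break 2  [load 90/110]
  60 → break 4 (new)  [load 60/110]
4 commercial breaks opened.

4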